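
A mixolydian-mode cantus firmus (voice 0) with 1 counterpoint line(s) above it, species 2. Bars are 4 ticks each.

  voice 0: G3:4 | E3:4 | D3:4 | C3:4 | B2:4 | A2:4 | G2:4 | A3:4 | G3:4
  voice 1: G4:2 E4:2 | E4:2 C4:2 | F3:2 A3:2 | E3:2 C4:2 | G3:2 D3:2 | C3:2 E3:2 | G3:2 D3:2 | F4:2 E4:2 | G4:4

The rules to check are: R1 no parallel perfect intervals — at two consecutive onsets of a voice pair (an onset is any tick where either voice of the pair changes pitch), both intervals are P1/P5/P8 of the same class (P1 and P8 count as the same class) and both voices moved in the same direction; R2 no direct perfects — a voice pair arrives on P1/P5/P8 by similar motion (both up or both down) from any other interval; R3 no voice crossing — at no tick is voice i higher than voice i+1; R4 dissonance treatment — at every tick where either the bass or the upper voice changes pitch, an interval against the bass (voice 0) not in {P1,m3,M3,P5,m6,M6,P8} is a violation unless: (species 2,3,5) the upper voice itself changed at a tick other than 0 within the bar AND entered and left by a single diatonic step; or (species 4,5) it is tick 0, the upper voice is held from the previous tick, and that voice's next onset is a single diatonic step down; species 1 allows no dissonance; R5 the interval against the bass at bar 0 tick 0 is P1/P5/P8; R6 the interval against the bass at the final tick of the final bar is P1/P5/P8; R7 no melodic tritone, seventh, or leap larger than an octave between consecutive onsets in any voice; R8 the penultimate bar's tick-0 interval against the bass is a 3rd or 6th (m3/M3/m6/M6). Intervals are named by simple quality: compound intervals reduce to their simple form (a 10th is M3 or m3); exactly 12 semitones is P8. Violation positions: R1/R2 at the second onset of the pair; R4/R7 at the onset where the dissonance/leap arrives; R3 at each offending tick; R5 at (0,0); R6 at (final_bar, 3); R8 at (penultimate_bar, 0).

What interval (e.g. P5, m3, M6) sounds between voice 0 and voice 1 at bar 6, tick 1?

voice 0=G2 voice 1=G3 -> P8

P8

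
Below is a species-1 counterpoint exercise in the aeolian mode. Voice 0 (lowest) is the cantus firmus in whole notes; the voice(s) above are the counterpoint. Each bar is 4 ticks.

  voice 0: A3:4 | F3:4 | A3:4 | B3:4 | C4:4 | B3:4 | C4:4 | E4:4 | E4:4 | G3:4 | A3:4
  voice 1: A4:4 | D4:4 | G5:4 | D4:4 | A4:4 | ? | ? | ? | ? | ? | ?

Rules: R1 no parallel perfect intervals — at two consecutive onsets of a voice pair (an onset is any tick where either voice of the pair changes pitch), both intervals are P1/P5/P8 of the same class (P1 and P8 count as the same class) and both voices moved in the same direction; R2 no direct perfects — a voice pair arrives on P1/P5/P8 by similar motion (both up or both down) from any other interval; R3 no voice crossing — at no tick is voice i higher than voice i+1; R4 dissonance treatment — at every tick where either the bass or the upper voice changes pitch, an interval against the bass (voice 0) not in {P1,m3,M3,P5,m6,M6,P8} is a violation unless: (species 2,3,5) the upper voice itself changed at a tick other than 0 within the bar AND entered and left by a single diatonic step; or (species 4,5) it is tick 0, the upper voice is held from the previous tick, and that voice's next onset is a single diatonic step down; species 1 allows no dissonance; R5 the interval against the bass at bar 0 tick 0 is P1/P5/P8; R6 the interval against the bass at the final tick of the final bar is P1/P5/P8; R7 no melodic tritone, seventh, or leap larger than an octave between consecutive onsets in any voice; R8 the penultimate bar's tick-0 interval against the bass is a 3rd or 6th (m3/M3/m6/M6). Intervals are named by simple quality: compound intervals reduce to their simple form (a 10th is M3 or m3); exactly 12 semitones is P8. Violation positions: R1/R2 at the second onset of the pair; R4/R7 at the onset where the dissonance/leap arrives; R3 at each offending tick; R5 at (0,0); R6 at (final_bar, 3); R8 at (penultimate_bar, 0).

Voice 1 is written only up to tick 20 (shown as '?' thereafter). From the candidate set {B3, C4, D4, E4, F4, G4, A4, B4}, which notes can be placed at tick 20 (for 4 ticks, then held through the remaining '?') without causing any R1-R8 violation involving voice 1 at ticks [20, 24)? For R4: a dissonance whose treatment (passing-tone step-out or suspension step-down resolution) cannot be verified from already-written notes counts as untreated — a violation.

B3: violates R2,R7
C4: violates R4
D4: legal
E4: violates R4
F4: violates R4
G4: legal
A4: violates R4
B4: legal

{B4, D4, G4}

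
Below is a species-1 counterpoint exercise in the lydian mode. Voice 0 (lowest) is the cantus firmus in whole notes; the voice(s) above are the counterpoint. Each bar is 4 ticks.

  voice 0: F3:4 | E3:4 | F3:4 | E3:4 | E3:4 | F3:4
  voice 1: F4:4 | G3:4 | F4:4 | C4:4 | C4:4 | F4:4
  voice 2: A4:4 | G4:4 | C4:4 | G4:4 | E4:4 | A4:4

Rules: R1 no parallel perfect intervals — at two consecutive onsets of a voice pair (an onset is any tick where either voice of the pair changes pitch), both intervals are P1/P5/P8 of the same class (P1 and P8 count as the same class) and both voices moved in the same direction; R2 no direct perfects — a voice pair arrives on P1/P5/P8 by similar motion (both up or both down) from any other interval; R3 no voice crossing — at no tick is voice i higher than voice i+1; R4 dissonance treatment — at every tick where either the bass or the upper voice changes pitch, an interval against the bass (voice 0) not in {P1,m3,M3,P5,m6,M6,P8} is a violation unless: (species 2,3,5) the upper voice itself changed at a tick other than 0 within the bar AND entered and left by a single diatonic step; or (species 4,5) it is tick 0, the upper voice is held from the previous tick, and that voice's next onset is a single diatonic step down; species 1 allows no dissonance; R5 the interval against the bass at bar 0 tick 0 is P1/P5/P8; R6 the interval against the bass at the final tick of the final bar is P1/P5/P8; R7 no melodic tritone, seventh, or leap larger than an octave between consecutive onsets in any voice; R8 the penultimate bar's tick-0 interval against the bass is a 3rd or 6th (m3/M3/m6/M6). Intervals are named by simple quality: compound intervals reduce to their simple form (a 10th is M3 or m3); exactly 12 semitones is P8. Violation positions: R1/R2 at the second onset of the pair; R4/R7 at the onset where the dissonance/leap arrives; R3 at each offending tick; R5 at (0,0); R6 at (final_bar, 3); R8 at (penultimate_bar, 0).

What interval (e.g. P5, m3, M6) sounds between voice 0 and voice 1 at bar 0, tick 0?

voice 0=F3 voice 1=F4 -> P8

P8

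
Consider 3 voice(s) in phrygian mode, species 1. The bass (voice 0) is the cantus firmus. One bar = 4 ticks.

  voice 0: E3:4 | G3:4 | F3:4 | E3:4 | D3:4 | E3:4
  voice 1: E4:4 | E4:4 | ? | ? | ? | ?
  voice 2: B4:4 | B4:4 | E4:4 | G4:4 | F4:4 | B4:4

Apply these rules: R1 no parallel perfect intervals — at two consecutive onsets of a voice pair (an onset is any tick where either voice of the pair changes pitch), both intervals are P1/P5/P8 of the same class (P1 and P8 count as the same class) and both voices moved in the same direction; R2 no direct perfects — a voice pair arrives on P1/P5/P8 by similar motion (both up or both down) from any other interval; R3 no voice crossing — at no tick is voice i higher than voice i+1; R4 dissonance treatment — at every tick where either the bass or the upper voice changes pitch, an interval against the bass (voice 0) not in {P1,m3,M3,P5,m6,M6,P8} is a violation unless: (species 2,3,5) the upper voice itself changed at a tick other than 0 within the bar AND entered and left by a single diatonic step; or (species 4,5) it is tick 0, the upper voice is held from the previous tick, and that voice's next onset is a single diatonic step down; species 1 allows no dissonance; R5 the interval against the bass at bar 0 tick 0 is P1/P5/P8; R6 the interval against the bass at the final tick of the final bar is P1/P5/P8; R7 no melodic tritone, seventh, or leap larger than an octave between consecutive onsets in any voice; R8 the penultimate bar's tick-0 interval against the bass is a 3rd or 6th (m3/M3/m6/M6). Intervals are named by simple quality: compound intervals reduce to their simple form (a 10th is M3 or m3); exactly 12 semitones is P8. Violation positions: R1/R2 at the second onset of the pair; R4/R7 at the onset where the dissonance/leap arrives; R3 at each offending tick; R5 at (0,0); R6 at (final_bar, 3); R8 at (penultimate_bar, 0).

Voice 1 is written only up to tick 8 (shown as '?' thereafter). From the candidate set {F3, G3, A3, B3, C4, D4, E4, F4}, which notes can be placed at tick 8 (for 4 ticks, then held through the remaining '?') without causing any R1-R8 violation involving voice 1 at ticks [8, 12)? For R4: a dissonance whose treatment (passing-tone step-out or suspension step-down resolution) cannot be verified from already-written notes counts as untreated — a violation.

{D4}

F3: violates R2,R7
G3: violates R4
A3: violates R1
B3: violates R4
C4: violates R2
D4: legal
E4: violates R4
F4: violates R3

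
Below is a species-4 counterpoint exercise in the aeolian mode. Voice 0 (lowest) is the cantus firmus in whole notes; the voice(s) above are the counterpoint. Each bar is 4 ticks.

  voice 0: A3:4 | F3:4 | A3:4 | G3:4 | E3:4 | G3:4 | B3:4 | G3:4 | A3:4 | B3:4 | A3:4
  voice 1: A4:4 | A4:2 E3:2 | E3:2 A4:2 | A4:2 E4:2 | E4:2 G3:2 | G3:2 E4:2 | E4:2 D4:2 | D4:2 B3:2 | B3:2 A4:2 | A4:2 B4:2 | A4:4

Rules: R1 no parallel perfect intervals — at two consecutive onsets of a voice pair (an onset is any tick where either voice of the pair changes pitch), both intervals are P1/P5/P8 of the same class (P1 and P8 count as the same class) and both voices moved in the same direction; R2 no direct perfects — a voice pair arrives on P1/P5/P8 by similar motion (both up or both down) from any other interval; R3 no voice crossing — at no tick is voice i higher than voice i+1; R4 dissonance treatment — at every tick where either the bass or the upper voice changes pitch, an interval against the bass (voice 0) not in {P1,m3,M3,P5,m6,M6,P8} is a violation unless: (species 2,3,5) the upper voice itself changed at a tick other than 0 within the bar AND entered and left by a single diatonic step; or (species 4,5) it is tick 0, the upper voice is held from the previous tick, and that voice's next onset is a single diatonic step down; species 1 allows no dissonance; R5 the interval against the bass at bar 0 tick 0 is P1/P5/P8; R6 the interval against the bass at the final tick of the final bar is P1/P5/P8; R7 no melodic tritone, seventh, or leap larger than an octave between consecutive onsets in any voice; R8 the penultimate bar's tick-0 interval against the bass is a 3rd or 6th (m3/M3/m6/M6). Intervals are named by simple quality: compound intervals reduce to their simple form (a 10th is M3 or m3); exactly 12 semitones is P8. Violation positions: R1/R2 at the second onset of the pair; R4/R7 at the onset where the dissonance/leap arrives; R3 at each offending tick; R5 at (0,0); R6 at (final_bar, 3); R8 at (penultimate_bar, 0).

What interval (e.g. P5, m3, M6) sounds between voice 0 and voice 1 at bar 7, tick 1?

voice 0=G3 voice 1=D4 -> P5

P5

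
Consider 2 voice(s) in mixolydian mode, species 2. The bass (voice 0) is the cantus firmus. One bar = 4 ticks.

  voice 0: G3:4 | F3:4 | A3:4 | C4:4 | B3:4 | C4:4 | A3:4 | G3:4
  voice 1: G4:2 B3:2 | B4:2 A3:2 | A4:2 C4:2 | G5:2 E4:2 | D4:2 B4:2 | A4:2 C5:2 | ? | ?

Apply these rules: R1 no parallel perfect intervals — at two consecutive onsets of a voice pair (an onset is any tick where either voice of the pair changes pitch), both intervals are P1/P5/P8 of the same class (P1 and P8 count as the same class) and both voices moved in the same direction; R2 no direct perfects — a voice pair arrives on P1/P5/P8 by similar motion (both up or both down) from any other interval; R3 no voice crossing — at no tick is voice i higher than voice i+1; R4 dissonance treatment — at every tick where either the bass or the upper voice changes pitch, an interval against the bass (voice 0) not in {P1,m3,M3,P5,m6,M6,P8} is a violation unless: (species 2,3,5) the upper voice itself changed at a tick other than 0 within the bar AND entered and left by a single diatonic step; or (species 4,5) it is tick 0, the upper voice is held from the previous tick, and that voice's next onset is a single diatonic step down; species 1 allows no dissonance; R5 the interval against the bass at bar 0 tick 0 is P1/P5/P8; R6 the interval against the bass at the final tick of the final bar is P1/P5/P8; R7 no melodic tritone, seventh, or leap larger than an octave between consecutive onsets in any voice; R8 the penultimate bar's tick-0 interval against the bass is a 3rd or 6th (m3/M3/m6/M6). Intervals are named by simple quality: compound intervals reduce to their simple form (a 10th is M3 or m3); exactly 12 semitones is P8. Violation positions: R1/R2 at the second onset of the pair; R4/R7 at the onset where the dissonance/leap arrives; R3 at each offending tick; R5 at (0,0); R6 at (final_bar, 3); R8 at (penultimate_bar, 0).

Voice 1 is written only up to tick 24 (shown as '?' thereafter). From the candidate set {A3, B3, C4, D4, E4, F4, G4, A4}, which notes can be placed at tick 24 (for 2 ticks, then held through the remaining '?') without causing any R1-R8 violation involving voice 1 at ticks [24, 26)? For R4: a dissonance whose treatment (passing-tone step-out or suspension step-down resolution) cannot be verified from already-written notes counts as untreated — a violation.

{C4, F4}

A3: violates R1,R7,R8
B3: violates R4,R7,R8
C4: legal
D4: violates R4,R7,R8
E4: violates R2,R8
F4: legal
G4: violates R4,R8
A4: violates R1,R8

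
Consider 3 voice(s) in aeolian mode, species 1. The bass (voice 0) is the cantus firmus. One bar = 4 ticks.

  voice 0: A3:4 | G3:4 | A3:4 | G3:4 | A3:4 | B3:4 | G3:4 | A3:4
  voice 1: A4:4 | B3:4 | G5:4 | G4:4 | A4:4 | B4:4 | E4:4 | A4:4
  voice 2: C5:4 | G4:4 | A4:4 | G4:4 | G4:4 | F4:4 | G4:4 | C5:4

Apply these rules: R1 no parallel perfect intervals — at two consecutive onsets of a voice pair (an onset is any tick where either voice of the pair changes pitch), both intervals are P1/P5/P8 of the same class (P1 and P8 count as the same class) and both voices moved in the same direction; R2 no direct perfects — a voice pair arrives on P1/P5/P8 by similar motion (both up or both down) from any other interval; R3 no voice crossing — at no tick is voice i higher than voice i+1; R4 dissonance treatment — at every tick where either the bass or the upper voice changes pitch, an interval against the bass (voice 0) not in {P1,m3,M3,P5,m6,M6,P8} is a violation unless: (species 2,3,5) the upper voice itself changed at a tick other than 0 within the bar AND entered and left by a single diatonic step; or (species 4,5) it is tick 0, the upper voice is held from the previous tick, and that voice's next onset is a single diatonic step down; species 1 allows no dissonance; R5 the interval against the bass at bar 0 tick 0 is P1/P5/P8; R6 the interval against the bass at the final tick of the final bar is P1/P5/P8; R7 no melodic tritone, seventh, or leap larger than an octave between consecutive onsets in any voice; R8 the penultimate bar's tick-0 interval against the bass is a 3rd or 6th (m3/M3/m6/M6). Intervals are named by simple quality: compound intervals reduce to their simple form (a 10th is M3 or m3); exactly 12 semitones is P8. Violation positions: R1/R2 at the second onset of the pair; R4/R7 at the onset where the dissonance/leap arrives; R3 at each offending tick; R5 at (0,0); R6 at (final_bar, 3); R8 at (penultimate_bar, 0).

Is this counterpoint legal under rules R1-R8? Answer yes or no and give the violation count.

No (28 violations)

bar 0: v0=A3 v1=A4 v2=C5 (m3)
bar 1: v0=G3 v1=B3 v2=G4 (P8)
bar 2: v0=A3 v1=G5 v2=A4 (P8)
bar 3: v0=G3 v1=G4 v2=G4 (P8)
bar 4: v0=A3 v1=A4 v2=G4 (m7)
bar 5: v0=B3 v1=B4 v2=F4 (TT)
bar 6: v0=G3 v1=E4 v2=G4 (P8)
bar 7: v0=A3 v1=A4 v2=C5 (m3)
  R5 @ bar0.0: opens on m3
  R2 @ bar1.0: A3/C5 m3 -> G3/G4 P8 similar
  R7 @ bar1.0: A4->B3 leap 10st
  R1 @ bar2.0: G3/G4 P8 -> A3/A4 P8 similar
  R3 @ bar2.0: G5 above A4
  R4 @ bar2.0: A3/G5 m7 untreated
  R7 @ bar2.0: B3->G5 leap 20st
  R3 @ bar2.1: G5 above A4
  R3 @ bar2.2: G5 above A4
  R3 @ bar2.3: G5 above A4
  R1 @ bar3.0: A3/A4 P8 -> G3/G4 P8 similar
  R2 @ bar3.0: A3/G5 m7 -> G3/G4 P8 similar
  R2 @ bar3.0: G5/A4 m7 -> G4/G4 P1 similar
  R1 @ bar4.0: G3/G4 P8 -> A3/A4 P8 similar
  R3 @ bar4.0: A4 above G4
  R4 @ bar4.0: A3/G4 m7 untreated
  R3 @ bar4.1: A4 above G4
  R3 @ bar4.2: A4 above G4
  R3 @ bar4.3: A4 above G4
  R1 @ bar5.0: A3/A4 P8 -> B3/B4 P8 similar
  R3 @ bar5.0: B4 above F4
  R4 @ bar5.0: B3/F4 TT untreated
  R3 @ bar5.1: B4 above F4
  R3 @ bar5.2: B4 above F4
  R3 @ bar5.3: B4 above F4
  R8 @ bar6.0: penult P8 not 3rd/6th
  R2 @ bar7.0: G3/E4 M6 -> A3/A4 P8 similar
  R6 @ bar7.3: closes on m3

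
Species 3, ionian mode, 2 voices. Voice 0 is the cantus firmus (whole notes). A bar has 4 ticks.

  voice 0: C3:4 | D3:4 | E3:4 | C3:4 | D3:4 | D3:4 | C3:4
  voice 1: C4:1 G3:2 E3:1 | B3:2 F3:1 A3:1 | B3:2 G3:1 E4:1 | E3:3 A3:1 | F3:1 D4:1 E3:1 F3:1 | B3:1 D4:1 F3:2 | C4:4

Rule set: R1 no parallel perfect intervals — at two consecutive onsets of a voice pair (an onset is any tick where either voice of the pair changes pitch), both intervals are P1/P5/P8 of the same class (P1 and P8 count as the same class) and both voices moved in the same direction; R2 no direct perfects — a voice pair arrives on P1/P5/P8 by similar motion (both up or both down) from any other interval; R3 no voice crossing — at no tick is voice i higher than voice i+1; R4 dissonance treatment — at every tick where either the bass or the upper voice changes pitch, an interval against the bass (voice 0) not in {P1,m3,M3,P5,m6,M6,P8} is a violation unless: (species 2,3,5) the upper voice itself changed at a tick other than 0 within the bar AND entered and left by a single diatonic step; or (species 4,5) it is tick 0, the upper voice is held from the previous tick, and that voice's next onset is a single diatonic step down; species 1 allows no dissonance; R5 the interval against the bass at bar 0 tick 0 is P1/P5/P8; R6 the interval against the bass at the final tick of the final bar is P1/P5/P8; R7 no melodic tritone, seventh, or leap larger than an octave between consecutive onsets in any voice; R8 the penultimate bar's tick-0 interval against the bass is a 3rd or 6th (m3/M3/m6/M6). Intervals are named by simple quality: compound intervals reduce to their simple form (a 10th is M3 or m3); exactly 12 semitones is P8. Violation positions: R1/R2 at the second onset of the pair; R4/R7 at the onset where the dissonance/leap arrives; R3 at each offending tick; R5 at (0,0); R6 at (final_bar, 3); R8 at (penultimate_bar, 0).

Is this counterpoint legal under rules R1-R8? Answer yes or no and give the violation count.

bar 0: v0=C3 v1=C4 (P8)
bar 1: v0=D3 v1=B3 (M6)
bar 2: v0=E3 v1=B3 (P5)
bar 3: v0=C3 v1=E3 (M3)
bar 4: v0=D3 v1=F3 (m3)
bar 5: v0=D3 v1=B3 (M6)
bar 6: v0=C3 v1=C4 (P8)
  R7 @ bar1.2: B3->F3 leap 6st
  R1 @ bar2.0: D3/A3 P5 -> E3/B3 P5 similar
  R4 @ bar4.2: D3/E3 M2 untreated
  R7 @ bar4.2: D4->E3 leap 10st
  R7 @ bar5.0: F3->B3 leap 6st

No (5 violations)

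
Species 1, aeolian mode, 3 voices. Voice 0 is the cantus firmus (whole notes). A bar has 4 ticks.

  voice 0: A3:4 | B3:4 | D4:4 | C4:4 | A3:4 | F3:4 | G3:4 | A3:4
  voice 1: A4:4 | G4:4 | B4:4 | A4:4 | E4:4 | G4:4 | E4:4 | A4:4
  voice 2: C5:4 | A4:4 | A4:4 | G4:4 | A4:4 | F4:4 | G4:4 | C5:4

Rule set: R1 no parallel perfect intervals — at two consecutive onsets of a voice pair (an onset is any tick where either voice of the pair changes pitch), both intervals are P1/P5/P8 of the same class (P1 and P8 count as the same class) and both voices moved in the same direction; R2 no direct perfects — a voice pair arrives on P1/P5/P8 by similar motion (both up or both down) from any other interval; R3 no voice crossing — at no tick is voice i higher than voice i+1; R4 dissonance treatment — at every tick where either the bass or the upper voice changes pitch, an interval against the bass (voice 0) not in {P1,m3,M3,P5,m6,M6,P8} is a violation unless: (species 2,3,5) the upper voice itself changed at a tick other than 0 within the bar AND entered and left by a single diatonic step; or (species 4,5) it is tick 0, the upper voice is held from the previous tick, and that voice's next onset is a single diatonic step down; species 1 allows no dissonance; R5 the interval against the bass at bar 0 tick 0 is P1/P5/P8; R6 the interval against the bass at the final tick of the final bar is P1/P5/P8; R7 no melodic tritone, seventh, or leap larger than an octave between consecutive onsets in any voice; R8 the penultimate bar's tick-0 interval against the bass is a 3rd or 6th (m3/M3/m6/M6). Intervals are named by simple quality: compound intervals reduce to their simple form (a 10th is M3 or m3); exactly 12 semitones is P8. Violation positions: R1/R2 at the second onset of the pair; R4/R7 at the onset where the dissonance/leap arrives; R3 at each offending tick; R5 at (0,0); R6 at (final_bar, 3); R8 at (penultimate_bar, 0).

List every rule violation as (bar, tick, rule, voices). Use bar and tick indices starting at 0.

bar 0: v0=A3 v1=A4 v2=C5 downbeat m3
bar 1: v0=B3 v1=G4 v2=A4 downbeat m7
bar 2: v0=D4 v1=B4 v2=A4 downbeat P5
bar 3: v0=C4 v1=A4 v2=G4 downbeat P5
bar 4: v0=A3 v1=E4 v2=A4 downbeat P8
bar 5: v0=F3 v1=G4 v2=F4 downbeat P8
bar 6: v0=G3 v1=E4 v2=G4 downbeat P8
bar 7: v0=A3 v1=A4 v2=C5 downbeat m3
  -> R5 @ bar 0 tick 0 v(0, 2): opens on m3
  -> R4 @ bar 1 tick 0 v(0, 2): B3/A4 m7 untreated
  -> R3 @ bar 2 tick 0 v(1, 2): B4 above A4
  -> R3 @ bar 2 tick 1 v(1, 2): B4 above A4
  -> R3 @ bar 2 tick 2 v(1, 2): B4 above A4
  -> R3 @ bar 2 tick 3 v(1, 2): B4 above A4
  -> R1 @ bar 3 tick 0 v(0, 2): D4/A4 P5 -> C4/G4 P5 similar
  -> R3 @ bar 3 tick 0 v(1, 2): A4 above G4
  -> R3 @ bar 3 tick 1 v(1, 2): A4 above G4
  -> R3 @ bar 3 tick 2 v(1, 2): A4 above G4
  -> R3 @ bar 3 tick 3 v(1, 2): A4 above G4
  -> R2 @ bar 4 tick 0 v(0, 1): C4/A4 M6 -> A3/E4 P5 similar
  -> R1 @ bar 5 tick 0 v(0, 2): A3/A4 P8 -> F3/F4 P8 similar
  -> R3 @ bar 5 tick 0 v(1, 2): G4 above F4
  -> R4 @ bar 5 tick 0 v(0, 1): F3/G4 M2 untreated
  -> R3 @ bar 5 tick 1 v(1, 2): G4 above F4
  -> R3 @ bar 5 tick 2 v(1, 2): G4 above F4
  -> R3 @ bar 5 tick 3 v(1, 2): G4 above F4
  -> R1 @ bar 6 tick 0 v(0, 2): F3/F4 P8 -> G3/G4 P8 similar
  -> R8 @ bar 6 tick 0 v(0, 2): penult P8 not 3rd/6th
  -> R2 @ bar 7 tick 0 v(0, 1): G3/E4 M6 -> A3/A4 P8 similar
  -> R6 @ bar 7 tick 3 v(0, 2): closes on m3

(0, 0, R5, (0, 2))
(1, 0, R4, (0, 2))
(2, 0, R3, (1, 2))
(2, 1, R3, (1, 2))
(2, 2, R3, (1, 2))
(2, 3, R3, (1, 2))
(3, 0, R1, (0, 2))
(3, 0, R3, (1, 2))
(3, 1, R3, (1, 2))
(3, 2, R3, (1, 2))
(3, 3, R3, (1, 2))
(4, 0, R2, (0, 1))
(5, 0, R1, (0, 2))
(5, 0, R3, (1, 2))
(5, 0, R4, (0, 1))
(5, 1, R3, (1, 2))
(5, 2, R3, (1, 2))
(5, 3, R3, (1, 2))
(6, 0, R1, (0, 2))
(6, 0, R8, (0, 2))
(7, 0, R2, (0, 1))
(7, 3, R6, (0, 2))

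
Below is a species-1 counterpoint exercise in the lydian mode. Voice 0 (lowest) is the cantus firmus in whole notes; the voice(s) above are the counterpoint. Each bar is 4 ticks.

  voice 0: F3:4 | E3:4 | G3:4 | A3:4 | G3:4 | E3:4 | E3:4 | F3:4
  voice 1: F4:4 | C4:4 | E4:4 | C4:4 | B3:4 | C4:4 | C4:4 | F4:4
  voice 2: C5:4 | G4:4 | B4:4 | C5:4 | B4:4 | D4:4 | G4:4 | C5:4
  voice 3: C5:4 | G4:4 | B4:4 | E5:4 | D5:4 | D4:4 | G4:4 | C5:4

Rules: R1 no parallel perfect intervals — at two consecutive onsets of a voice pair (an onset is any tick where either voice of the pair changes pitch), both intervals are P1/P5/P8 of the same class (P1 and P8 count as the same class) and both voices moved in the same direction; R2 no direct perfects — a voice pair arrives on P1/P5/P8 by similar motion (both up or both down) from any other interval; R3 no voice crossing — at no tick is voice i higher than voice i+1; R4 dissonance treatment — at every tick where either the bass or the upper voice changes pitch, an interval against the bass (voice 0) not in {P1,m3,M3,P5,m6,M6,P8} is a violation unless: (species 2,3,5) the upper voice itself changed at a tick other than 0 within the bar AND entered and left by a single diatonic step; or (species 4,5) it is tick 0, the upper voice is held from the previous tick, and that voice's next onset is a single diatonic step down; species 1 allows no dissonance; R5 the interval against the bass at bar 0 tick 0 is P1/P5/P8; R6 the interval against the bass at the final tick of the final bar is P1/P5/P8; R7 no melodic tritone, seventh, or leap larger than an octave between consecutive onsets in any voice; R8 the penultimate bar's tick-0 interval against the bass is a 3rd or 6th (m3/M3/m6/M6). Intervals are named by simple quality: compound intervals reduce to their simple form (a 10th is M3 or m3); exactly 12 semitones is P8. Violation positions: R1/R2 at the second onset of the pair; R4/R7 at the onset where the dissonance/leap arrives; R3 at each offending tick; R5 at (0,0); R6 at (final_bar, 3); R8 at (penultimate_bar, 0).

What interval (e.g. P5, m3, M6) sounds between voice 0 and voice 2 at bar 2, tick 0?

voice 0=G3 voice 2=B4 -> M3

M3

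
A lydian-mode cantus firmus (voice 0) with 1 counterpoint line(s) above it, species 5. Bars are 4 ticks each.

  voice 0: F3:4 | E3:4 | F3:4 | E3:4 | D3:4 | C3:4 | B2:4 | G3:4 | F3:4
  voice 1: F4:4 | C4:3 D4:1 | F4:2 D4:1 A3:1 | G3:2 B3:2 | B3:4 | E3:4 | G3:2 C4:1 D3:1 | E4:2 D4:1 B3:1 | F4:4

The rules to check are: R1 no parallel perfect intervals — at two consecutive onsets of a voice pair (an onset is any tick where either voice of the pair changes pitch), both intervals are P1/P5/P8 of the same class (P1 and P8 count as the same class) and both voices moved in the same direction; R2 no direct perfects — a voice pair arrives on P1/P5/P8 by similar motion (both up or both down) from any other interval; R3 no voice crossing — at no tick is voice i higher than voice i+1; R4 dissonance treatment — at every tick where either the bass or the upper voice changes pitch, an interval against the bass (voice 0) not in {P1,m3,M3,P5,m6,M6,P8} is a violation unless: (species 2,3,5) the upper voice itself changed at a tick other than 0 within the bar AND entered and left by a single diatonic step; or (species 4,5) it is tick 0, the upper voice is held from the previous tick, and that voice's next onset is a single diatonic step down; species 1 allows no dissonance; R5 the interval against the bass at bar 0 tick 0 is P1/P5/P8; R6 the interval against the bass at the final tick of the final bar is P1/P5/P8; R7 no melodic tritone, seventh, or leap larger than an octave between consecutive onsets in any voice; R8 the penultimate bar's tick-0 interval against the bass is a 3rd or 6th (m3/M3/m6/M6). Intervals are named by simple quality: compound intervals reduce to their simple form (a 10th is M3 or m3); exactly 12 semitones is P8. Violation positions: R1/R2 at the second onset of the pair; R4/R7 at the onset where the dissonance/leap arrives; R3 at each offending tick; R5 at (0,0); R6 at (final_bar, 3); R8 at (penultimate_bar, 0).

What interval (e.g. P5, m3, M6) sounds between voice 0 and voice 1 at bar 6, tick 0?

m6

voice 0=B2 voice 1=G3 -> m6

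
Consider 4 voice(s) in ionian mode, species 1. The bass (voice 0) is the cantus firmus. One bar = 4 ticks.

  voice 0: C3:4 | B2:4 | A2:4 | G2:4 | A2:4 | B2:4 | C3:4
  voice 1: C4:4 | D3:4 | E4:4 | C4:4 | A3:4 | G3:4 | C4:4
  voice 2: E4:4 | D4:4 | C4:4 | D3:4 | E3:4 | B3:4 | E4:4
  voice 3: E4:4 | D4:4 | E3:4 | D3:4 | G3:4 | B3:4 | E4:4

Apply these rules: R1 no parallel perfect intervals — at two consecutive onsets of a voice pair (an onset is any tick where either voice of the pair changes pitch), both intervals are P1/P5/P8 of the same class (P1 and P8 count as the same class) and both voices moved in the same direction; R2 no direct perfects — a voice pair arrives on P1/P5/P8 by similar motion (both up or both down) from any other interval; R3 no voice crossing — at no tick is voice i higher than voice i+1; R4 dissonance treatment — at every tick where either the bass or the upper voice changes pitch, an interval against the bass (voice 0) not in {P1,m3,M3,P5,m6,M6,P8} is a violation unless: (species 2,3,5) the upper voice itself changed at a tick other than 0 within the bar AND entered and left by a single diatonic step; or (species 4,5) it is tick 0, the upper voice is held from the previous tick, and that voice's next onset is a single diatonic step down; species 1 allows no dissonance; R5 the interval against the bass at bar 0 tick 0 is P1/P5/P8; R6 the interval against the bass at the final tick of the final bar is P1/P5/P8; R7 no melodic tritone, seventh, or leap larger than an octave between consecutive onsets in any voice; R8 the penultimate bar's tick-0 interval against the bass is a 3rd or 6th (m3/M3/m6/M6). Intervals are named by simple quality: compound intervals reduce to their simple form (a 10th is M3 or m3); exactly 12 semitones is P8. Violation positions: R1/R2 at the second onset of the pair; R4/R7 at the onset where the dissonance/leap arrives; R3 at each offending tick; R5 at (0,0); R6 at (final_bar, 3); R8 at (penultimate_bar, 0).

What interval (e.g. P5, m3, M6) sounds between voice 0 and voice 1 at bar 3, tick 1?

voice 0=G2 voice 1=C4 -> P4

P4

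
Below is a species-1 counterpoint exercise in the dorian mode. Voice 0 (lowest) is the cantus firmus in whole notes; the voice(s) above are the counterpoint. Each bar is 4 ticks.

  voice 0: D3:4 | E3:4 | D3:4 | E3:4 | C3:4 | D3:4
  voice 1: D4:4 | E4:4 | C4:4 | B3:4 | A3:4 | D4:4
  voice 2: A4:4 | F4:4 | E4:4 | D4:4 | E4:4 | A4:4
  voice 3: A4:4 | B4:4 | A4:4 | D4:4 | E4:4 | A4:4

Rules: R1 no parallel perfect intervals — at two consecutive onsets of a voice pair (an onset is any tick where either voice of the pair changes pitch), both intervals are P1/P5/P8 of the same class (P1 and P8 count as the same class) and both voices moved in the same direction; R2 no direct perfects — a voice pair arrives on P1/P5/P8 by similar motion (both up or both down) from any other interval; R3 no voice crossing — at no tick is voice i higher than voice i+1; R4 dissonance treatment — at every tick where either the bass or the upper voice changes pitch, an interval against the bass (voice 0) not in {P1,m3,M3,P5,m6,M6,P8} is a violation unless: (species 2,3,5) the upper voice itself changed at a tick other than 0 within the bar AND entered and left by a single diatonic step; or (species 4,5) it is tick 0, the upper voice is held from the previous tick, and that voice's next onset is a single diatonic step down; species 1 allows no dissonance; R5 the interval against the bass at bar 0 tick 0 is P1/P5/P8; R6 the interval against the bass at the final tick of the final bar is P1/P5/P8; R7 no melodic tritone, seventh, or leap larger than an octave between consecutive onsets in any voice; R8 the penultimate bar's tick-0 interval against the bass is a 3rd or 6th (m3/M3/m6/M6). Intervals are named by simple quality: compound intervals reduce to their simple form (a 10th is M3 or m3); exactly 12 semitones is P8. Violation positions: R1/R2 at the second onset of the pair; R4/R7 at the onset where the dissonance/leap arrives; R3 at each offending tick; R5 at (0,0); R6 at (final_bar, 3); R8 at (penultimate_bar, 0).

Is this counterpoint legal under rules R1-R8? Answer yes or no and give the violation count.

bar 0: v0=D3 v1=D4 v2=A4 v3=A4 (P5)
bar 1: v0=E3 v1=E4 v2=F4 v3=B4 (P5)
bar 2: v0=D3 v1=C4 v2=E4 v3=A4 (P5)
bar 3: v0=E3 v1=B3 v2=D4 v3=D4 (m7)
bar 4: v0=C3 v1=A3 v2=E4 v3=E4 (M3)
bar 5: v0=D3 v1=D4 v2=A4 v3=A4 (P5)
  R1 @ bar1.0: D3/D4 P8 -> E3/E4 P8 similar
  R1 @ bar1.0: D3/A4 P5 -> E3/B4 P5 similar
  R1 @ bar1.0: D4/A4 P5 -> E4/B4 P5 similar
  R4 @ bar1.0: E3/F4 m2 untreated
  R1 @ bar2.0: E3/B4 P5 -> D3/A4 P5 similar
  R4 @ bar2.0: D3/C4 m7 untreated
  R4 @ bar2.0: D3/E4 M2 untreated
  R2 @ bar3.0: E4/A4 P4 -> D4/D4 P1 similar
  R4 @ bar3.0: E3/D4 m7 untreated
  R4 @ bar3.0: E3/D4 m7 untreated
  R1 @ bar4.0: D4/D4 P1 -> E4/E4 P1 similar
  R1 @ bar5.0: A3/E4 P5 -> D4/A4 P5 similar
  R1 @ bar5.0: A3/E4 P5 -> D4/A4 P5 similar
  R1 @ bar5.0: E4/E4 P1 -> A4/A4 P1 similar
  R2 @ bar5.0: C3/A3 M6 -> D3/D4 P8 similar
  R2 @ bar5.0: C3/E4 M3 -> D3/A4 P5 similar
  R2 @ bar5.0: C3/E4 M3 -> D3/A4 P5 similar

No (17 violations)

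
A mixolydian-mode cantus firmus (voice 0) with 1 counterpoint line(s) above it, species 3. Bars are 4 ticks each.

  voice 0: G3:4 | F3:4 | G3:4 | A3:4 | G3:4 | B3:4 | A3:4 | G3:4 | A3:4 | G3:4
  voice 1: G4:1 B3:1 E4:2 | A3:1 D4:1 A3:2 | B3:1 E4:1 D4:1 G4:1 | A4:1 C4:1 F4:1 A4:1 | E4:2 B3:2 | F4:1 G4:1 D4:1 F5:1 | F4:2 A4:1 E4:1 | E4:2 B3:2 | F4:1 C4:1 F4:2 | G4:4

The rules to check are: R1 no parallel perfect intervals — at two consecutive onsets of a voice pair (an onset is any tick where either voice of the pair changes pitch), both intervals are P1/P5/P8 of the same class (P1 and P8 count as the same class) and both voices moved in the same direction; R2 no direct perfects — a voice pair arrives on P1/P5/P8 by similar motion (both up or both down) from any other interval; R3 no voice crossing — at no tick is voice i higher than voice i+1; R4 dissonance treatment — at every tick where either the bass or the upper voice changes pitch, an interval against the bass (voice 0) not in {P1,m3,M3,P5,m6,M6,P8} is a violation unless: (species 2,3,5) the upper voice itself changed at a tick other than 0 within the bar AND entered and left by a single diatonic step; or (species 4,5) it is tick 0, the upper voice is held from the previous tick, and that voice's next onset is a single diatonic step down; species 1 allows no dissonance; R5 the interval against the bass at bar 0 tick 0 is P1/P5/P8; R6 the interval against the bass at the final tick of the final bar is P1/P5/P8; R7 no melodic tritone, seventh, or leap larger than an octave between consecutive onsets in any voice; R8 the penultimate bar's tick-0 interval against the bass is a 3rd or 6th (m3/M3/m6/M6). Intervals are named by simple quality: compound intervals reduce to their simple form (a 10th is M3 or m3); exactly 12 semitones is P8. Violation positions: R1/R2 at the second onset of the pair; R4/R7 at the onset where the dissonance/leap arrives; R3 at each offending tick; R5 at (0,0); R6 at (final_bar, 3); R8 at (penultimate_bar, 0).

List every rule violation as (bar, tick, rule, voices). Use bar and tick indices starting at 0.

bar 0: v0=G3 v1=G4 downbeat P8
bar 1: v0=F3 v1=A3 downbeat M3
bar 2: v0=G3 v1=B3 downbeat M3
bar 3: v0=A3 v1=A4 downbeat P8
bar 4: v0=G3 v1=E4 downbeat M6
bar 5: v0=B3 v1=F4 downbeat TT
bar 6: v0=A3 v1=F4 downbeat m6
bar 7: v0=G3 v1=E4 downbeat M6
bar 8: v0=A3 v1=F4 downbeat m6
bar 9: v0=G3 v1=G4 downbeat P8
  -> R1 @ bar 3 tick 0 v(0, 1): G3/G4 P8 -> A3/A4 P8 similar
  -> R4 @ bar 5 tick 0 v(0, 1): B3/F4 TT untreated
  -> R7 @ bar 5 tick 0 v(1,): B3->F4 leap 6st
  -> R4 @ bar 5 tick 3 v(0, 1): B3/F5 TT untreated
  -> R7 @ bar 5 tick 3 v(1,): D4->F5 leap 15st
  -> R7 @ bar 8 tick 0 v(1,): B3->F4 leap 6st

(3, 0, R1, (0, 1))
(5, 0, R4, (0, 1))
(5, 0, R7, (1,))
(5, 3, R4, (0, 1))
(5, 3, R7, (1,))
(8, 0, R7, (1,))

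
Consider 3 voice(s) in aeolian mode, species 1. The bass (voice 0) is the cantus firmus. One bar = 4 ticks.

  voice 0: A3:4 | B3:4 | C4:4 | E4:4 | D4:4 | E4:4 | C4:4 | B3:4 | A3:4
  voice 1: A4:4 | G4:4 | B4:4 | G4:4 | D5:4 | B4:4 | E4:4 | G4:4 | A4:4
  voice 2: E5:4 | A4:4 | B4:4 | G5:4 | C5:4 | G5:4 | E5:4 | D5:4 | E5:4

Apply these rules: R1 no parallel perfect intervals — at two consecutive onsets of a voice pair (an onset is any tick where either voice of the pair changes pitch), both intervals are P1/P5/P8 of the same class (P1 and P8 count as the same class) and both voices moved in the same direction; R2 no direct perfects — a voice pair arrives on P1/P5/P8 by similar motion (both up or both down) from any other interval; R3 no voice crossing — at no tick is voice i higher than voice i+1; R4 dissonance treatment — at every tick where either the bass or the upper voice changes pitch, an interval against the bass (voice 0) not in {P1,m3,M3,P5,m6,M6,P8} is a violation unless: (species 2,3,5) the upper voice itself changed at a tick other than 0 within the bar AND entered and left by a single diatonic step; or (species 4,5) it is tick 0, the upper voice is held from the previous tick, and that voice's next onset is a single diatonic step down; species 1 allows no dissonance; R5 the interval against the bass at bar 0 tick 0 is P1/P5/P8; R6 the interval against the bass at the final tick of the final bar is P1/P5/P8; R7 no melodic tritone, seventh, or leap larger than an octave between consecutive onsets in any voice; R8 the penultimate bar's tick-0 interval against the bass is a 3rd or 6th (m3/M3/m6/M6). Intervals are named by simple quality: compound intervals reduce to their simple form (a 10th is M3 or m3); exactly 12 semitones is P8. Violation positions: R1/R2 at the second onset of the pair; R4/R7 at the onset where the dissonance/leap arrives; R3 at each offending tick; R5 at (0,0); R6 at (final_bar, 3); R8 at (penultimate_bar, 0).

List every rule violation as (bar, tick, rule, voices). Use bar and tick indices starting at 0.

(1, 0, R4, (0, 2))
(2, 0, R2, (1, 2))
(2, 0, R4, (0, 1))
(2, 0, R4, (0, 2))
(4, 0, R3, (1, 2))
(4, 0, R4, (0, 2))
(4, 1, R3, (1, 2))
(4, 2, R3, (1, 2))
(4, 3, R3, (1, 2))
(6, 0, R2, (1, 2))
(8, 0, R1, (1, 2))

bar 0: v0=A3 v1=A4 v2=E5 downbeat P5
bar 1: v0=B3 v1=G4 v2=A4 downbeat m7
bar 2: v0=C4 v1=B4 v2=B4 downbeat M7
bar 3: v0=E4 v1=G4 v2=G5 downbeat m3
bar 4: v0=D4 v1=D5 v2=C5 downbeat m7
bar 5: v0=E4 v1=B4 v2=G5 downbeat m3
bar 6: v0=C4 v1=E4 v2=E5 downbeat M3
bar 7: v0=B3 v1=G4 v2=D5 downbeat m3
bar 8: v0=A3 v1=A4 v2=E5 downbeat P5
  -> R4 @ bar 1 tick 0 v(0, 2): B3/A4 m7 untreated
  -> R2 @ bar 2 tick 0 v(1, 2): G4/A4 M2 -> B4/B4 P1 similar
  -> R4 @ bar 2 tick 0 v(0, 1): C4/B4 M7 untreated
  -> R4 @ bar 2 tick 0 v(0, 2): C4/B4 M7 untreated
  -> R3 @ bar 4 tick 0 v(1, 2): D5 above C5
  -> R4 @ bar 4 tick 0 v(0, 2): D4/C5 m7 untreated
  -> R3 @ bar 4 tick 1 v(1, 2): D5 above C5
  -> R3 @ bar 4 tick 2 v(1, 2): D5 above C5
  -> R3 @ bar 4 tick 3 v(1, 2): D5 above C5
  -> R2 @ bar 6 tick 0 v(1, 2): B4/G5 m6 -> E4/E5 P8 similar
  -> R1 @ bar 8 tick 0 v(1, 2): G4/D5 P5 -> A4/E5 P5 similar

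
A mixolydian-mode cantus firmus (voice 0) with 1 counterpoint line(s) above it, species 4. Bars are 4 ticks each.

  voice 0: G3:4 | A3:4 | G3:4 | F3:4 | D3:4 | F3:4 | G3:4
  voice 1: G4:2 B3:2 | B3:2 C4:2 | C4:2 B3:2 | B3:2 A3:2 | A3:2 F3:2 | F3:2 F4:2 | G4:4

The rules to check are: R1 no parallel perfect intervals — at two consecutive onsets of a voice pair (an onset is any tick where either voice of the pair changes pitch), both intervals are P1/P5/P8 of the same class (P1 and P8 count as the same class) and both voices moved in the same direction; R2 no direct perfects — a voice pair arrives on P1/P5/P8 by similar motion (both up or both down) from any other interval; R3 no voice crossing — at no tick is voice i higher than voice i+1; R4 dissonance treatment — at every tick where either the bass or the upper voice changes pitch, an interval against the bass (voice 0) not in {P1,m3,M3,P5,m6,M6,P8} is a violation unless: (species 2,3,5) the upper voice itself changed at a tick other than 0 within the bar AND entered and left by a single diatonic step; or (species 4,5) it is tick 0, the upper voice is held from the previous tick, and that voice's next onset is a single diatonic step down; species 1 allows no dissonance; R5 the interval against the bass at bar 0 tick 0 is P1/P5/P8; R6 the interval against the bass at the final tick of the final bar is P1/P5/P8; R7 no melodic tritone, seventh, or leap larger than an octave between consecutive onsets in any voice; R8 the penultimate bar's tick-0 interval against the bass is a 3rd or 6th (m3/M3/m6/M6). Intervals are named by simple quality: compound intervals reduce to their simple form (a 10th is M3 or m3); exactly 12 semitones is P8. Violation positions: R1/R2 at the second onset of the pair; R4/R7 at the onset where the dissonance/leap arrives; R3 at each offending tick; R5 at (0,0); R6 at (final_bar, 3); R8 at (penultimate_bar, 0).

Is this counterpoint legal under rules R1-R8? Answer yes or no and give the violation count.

bar 0: v0=G3 v1=G4 (P8)
bar 1: v0=A3 v1=B3 (M2)
bar 2: v0=G3 v1=C4 (P4)
bar 3: v0=F3 v1=B3 (TT)
bar 4: v0=D3 v1=A3 (P5)
bar 5: v0=F3 v1=F3 (P1)
bar 6: v0=G3 v1=G4 (P8)
  R4 @ bar1.0: A3/B3 M2 untreated
  R8 @ bar5.0: penult P1 not 3rd/6th
  R1 @ bar6.0: F3/F4 P8 -> G3/G4 P8 similar

No (3 violations)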